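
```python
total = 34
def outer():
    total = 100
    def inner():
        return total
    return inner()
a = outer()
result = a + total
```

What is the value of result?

Step 1: outer() has local total = 100. inner() reads from enclosing.
Step 2: outer() returns 100. Global total = 34 unchanged.
Step 3: result = 100 + 34 = 134

The answer is 134.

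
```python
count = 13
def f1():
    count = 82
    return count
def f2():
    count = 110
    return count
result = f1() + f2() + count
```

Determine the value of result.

Step 1: Each function shadows global count with its own local.
Step 2: f1() returns 82, f2() returns 110.
Step 3: Global count = 13 is unchanged. result = 82 + 110 + 13 = 205

The answer is 205.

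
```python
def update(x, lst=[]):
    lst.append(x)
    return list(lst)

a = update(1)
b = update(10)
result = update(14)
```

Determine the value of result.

Step 1: Default list is shared. list() creates copies for return values.
Step 2: Internal list grows: [1] -> [1, 10] -> [1, 10, 14].
Step 3: result = [1, 10, 14]

The answer is [1, 10, 14].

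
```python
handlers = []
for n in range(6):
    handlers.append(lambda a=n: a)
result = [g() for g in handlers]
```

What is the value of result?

Step 1: Default arg a=n captures n at each iteration.
Step 2: Each lambda has its own default: 0, 1, ..., 5.
Step 3: result = [0, 1, 2, 3, 4, 5]

The answer is [0, 1, 2, 3, 4, 5].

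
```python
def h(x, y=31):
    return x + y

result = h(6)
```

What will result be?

Step 1: h(6) uses default y = 31.
Step 2: Returns 6 + 31 = 37.
Step 3: result = 37

The answer is 37.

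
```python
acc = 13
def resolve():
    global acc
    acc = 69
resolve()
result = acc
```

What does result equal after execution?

Step 1: acc = 13 globally.
Step 2: resolve() declares global acc and sets it to 69.
Step 3: After resolve(), global acc = 69. result = 69

The answer is 69.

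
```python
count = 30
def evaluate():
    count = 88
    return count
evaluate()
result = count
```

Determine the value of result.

Step 1: Global count = 30.
Step 2: evaluate() creates local count = 88 (shadow, not modification).
Step 3: After evaluate() returns, global count is unchanged. result = 30

The answer is 30.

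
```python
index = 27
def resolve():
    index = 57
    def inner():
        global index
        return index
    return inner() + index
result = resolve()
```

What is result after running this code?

Step 1: Global index = 27. resolve() shadows with local index = 57.
Step 2: inner() uses global keyword, so inner() returns global index = 27.
Step 3: resolve() returns 27 + 57 = 84

The answer is 84.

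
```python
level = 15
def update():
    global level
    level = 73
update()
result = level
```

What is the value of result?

Step 1: level = 15 globally.
Step 2: update() declares global level and sets it to 73.
Step 3: After update(), global level = 73. result = 73

The answer is 73.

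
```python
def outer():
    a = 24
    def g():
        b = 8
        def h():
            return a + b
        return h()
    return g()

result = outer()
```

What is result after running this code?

Step 1: outer() defines a = 24. g() defines b = 8.
Step 2: h() accesses both from enclosing scopes: a = 24, b = 8.
Step 3: result = 24 + 8 = 32

The answer is 32.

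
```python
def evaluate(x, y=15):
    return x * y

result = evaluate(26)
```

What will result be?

Step 1: evaluate(26) uses default y = 15.
Step 2: Returns 26 * 15 = 390.
Step 3: result = 390

The answer is 390.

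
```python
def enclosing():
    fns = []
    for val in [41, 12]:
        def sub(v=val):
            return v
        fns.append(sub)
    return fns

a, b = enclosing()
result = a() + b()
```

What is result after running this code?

Step 1: Default argument v=val captures val at each iteration.
Step 2: a() returns 41 (captured at first iteration), b() returns 12 (captured at second).
Step 3: result = 41 + 12 = 53

The answer is 53.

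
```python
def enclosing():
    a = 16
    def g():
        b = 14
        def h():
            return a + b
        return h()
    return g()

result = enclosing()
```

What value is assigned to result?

Step 1: enclosing() defines a = 16. g() defines b = 14.
Step 2: h() accesses both from enclosing scopes: a = 16, b = 14.
Step 3: result = 16 + 14 = 30

The answer is 30.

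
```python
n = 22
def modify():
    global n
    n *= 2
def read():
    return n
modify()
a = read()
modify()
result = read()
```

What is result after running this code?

Step 1: n = 22.
Step 2: First modify(): n = 22 * 2 = 44.
Step 3: Second modify(): n = 44 * 2 = 88.
Step 4: read() returns 88

The answer is 88.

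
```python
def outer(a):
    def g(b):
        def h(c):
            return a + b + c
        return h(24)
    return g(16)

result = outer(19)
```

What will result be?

Step 1: a = 19, b = 16, c = 24 across three nested scopes.
Step 2: h() accesses all three via LEGB rule.
Step 3: result = 19 + 16 + 24 = 59

The answer is 59.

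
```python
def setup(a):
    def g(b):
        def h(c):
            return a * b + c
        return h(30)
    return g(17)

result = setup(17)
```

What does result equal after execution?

Step 1: a = 17, b = 17, c = 30.
Step 2: h() computes a * b + c = 17 * 17 + 30 = 319.
Step 3: result = 319

The answer is 319.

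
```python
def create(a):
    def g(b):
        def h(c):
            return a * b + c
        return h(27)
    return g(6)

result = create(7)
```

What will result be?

Step 1: a = 7, b = 6, c = 27.
Step 2: h() computes a * b + c = 7 * 6 + 27 = 69.
Step 3: result = 69

The answer is 69.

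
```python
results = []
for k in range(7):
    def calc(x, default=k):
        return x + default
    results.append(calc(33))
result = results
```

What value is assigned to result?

Step 1: Default argument default=k is evaluated at function definition time.
Step 2: Each iteration creates calc with default = current k value.
Step 3: calc(33) returns 33 + default. results = [33, 34, 35, 36, 37, 38, 39]

The answer is [33, 34, 35, 36, 37, 38, 39].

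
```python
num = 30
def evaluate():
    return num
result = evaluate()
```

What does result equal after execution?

Step 1: num = 30 is defined in the global scope.
Step 2: evaluate() looks up num. No local num exists, so Python checks the global scope via LEGB rule and finds num = 30.
Step 3: result = 30

The answer is 30.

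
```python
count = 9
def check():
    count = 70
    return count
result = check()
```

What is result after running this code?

Step 1: Global count = 9.
Step 2: check() creates local count = 70, shadowing the global.
Step 3: Returns local count = 70. result = 70

The answer is 70.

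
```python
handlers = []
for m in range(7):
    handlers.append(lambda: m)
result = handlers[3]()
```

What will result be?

Step 1: The loop creates 7 lambdas, all referencing the same variable m.
Step 2: After the loop, m = 6 (final value).
Step 3: handlers[3]() looks up m at call time and finds 6. This is the late binding gotcha. result = 6

The answer is 6.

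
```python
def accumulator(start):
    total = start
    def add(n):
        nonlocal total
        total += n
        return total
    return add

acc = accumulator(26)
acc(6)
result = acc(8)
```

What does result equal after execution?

Step 1: accumulator(26) creates closure with total = 26.
Step 2: First acc(6): total = 26 + 6 = 32.
Step 3: Second acc(8): total = 32 + 8 = 40. result = 40

The answer is 40.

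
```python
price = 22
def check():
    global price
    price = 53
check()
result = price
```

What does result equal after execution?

Step 1: price = 22 globally.
Step 2: check() declares global price and sets it to 53.
Step 3: After check(), global price = 53. result = 53

The answer is 53.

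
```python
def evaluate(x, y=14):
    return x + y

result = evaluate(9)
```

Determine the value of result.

Step 1: evaluate(9) uses default y = 14.
Step 2: Returns 9 + 14 = 23.
Step 3: result = 23

The answer is 23.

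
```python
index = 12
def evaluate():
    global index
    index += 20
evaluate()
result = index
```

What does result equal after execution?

Step 1: index = 12 globally.
Step 2: evaluate() modifies global index: index += 20 = 32.
Step 3: result = 32

The answer is 32.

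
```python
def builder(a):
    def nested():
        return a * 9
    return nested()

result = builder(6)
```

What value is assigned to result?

Step 1: builder(6) binds parameter a = 6.
Step 2: nested() accesses a = 6 from enclosing scope.
Step 3: result = 6 * 9 = 54

The answer is 54.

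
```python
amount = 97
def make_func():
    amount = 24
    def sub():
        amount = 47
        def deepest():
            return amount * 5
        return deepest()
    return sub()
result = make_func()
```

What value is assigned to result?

Step 1: deepest() looks up amount through LEGB: not local, finds amount = 47 in enclosing sub().
Step 2: Returns 47 * 5 = 235.
Step 3: result = 235

The answer is 235.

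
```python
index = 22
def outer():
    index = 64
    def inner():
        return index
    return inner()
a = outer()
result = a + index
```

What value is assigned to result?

Step 1: outer() has local index = 64. inner() reads from enclosing.
Step 2: outer() returns 64. Global index = 22 unchanged.
Step 3: result = 64 + 22 = 86

The answer is 86.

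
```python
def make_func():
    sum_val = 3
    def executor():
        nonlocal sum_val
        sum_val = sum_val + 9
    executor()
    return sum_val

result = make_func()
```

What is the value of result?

Step 1: make_func() sets sum_val = 3.
Step 2: executor() uses nonlocal to modify sum_val in make_func's scope: sum_val = 3 + 9 = 12.
Step 3: make_func() returns the modified sum_val = 12

The answer is 12.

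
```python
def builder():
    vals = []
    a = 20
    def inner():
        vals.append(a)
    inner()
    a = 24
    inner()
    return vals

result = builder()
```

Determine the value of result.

Step 1: a = 20. inner() appends current a to vals.
Step 2: First inner(): appends 20. Then a = 24.
Step 3: Second inner(): appends 24 (closure sees updated a). result = [20, 24]

The answer is [20, 24].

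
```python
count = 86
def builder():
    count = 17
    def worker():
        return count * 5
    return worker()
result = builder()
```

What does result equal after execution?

Step 1: builder() shadows global count with count = 17.
Step 2: worker() finds count = 17 in enclosing scope, computes 17 * 5 = 85.
Step 3: result = 85

The answer is 85.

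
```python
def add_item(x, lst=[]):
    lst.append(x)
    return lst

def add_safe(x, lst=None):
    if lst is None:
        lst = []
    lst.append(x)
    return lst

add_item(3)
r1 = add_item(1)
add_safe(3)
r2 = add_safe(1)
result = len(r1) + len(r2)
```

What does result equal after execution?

Step 1: add_item shares mutable default: after 2 calls, lst = [3, 1], len = 2.
Step 2: add_safe creates fresh list each time: r2 = [1], len = 1.
Step 3: result = 2 + 1 = 3

The answer is 3.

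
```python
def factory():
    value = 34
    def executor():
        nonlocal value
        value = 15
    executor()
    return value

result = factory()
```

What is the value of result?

Step 1: factory() sets value = 34.
Step 2: executor() uses nonlocal to reassign value = 15.
Step 3: result = 15

The answer is 15.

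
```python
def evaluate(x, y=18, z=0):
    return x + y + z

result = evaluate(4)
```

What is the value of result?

Step 1: evaluate(4) uses defaults y = 18, z = 0.
Step 2: Returns 4 + 18 + 0 = 22.
Step 3: result = 22

The answer is 22.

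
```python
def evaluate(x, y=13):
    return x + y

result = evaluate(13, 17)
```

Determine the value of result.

Step 1: evaluate(13, 17) overrides default y with 17.
Step 2: Returns 13 + 17 = 30.
Step 3: result = 30

The answer is 30.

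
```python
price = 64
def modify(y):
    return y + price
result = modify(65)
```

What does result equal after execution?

Step 1: price = 64 is defined globally.
Step 2: modify(65) uses parameter y = 65 and looks up price from global scope = 64.
Step 3: result = 65 + 64 = 129

The answer is 129.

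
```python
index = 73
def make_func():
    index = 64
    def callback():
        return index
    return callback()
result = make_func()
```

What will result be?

Step 1: index = 73 globally, but make_func() defines index = 64 locally.
Step 2: callback() looks up index. Not in local scope, so checks enclosing scope (make_func) and finds index = 64.
Step 3: result = 64

The answer is 64.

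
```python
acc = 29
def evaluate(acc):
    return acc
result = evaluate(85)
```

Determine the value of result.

Step 1: Global acc = 29.
Step 2: evaluate(85) takes parameter acc = 85, which shadows the global.
Step 3: result = 85

The answer is 85.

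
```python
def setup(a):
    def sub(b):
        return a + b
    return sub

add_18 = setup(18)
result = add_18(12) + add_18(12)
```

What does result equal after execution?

Step 1: add_18 captures a = 18.
Step 2: add_18(12) = 18 + 12 = 30, called twice.
Step 3: result = 30 + 30 = 60

The answer is 60.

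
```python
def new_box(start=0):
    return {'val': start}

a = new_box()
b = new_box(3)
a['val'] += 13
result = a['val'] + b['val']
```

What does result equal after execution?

Step 1: new_box() returns a new dict each call (immutable default 0).
Step 2: a = {'val': 0}, b = {'val': 3}.
Step 3: a['val'] += 13 = 13. result = 13 + 3 = 16

The answer is 16.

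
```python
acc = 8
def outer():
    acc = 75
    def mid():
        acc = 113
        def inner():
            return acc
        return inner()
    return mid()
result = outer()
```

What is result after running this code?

Step 1: Three levels of shadowing: global 8, outer 75, mid 113.
Step 2: inner() finds acc = 113 in enclosing mid() scope.
Step 3: result = 113

The answer is 113.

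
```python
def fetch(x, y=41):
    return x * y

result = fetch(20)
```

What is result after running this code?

Step 1: fetch(20) uses default y = 41.
Step 2: Returns 20 * 41 = 820.
Step 3: result = 820

The answer is 820.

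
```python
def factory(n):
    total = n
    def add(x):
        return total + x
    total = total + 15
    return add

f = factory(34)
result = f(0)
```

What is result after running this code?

Step 1: factory(34) sets total = 34, then total = 34 + 15 = 49.
Step 2: Closures capture by reference, so add sees total = 49.
Step 3: f(0) returns 49 + 0 = 49

The answer is 49.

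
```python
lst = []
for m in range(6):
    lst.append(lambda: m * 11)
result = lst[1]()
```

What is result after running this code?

Step 1: All lambdas reference the same variable m (late binding).
Step 2: After the loop, m = 5. Every lambda returns m * 11.
Step 3: lst[1]() = 5 * 11 = 55

The answer is 55.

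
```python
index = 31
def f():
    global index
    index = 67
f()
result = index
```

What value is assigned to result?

Step 1: index = 31 globally.
Step 2: f() declares global index and sets it to 67.
Step 3: After f(), global index = 67. result = 67

The answer is 67.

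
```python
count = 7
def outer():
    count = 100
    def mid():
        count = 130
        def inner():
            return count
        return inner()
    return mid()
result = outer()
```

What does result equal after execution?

Step 1: Three levels of shadowing: global 7, outer 100, mid 130.
Step 2: inner() finds count = 130 in enclosing mid() scope.
Step 3: result = 130

The answer is 130.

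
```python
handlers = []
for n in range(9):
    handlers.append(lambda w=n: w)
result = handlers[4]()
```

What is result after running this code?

Step 1: Default argument w=n captures n's value at each iteration.
Step 2: handlers[4] captured w = 4 when n was 4.
Step 3: result = 4

The answer is 4.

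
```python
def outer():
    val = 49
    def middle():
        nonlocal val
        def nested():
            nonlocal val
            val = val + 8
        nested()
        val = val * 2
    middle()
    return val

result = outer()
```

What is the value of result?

Step 1: val = 49.
Step 2: nested() adds 8: val = 49 + 8 = 57.
Step 3: middle() doubles: val = 57 * 2 = 114.
Step 4: result = 114

The answer is 114.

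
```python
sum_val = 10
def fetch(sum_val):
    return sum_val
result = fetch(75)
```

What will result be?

Step 1: Global sum_val = 10.
Step 2: fetch(75) takes parameter sum_val = 75, which shadows the global.
Step 3: result = 75

The answer is 75.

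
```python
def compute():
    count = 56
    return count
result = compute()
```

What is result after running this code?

Step 1: compute() defines count = 56 in its local scope.
Step 2: return count finds the local variable count = 56.
Step 3: result = 56

The answer is 56.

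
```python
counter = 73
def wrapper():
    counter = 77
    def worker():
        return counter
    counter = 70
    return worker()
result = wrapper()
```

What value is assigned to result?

Step 1: wrapper() sets counter = 77, then later counter = 70.
Step 2: worker() is called after counter is reassigned to 70. Closures capture variables by reference, not by value.
Step 3: result = 70

The answer is 70.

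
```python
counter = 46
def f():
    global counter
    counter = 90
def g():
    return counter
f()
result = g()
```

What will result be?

Step 1: counter = 46.
Step 2: f() sets global counter = 90.
Step 3: g() reads global counter = 90. result = 90

The answer is 90.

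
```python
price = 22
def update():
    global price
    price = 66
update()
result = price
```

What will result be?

Step 1: price = 22 globally.
Step 2: update() declares global price and sets it to 66.
Step 3: After update(), global price = 66. result = 66

The answer is 66.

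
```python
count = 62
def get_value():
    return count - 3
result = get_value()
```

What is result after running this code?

Step 1: count = 62 is defined globally.
Step 2: get_value() looks up count from global scope = 62, then computes 62 - 3 = 59.
Step 3: result = 59

The answer is 59.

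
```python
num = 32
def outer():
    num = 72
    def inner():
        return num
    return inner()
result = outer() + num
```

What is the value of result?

Step 1: Global num = 32. outer() shadows with num = 72.
Step 2: inner() returns enclosing num = 72. outer() = 72.
Step 3: result = 72 + global num (32) = 104

The answer is 104.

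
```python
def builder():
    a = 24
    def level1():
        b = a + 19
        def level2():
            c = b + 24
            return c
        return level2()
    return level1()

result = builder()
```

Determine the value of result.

Step 1: a = 24. b = a + 19 = 43.
Step 2: c = b + 24 = 43 + 24 = 67.
Step 3: result = 67

The answer is 67.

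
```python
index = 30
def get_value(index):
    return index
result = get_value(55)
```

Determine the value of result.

Step 1: Global index = 30.
Step 2: get_value(55) takes parameter index = 55, which shadows the global.
Step 3: result = 55

The answer is 55.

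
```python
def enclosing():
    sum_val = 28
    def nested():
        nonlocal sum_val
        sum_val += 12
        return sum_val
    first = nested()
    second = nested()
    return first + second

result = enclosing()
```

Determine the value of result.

Step 1: sum_val starts at 28.
Step 2: First call: sum_val = 28 + 12 = 40, returns 40.
Step 3: Second call: sum_val = 40 + 12 = 52, returns 52.
Step 4: result = 40 + 52 = 92

The answer is 92.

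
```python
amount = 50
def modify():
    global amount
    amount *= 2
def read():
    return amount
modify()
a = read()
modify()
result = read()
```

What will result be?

Step 1: amount = 50.
Step 2: First modify(): amount = 50 * 2 = 100.
Step 3: Second modify(): amount = 100 * 2 = 200.
Step 4: read() returns 200

The answer is 200.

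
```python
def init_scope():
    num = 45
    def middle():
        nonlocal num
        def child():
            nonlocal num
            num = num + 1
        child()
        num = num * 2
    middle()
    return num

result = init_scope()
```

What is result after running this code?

Step 1: num = 45.
Step 2: child() adds 1: num = 45 + 1 = 46.
Step 3: middle() doubles: num = 46 * 2 = 92.
Step 4: result = 92

The answer is 92.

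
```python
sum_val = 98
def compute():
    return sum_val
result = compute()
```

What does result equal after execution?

Step 1: sum_val = 98 is defined in the global scope.
Step 2: compute() looks up sum_val. No local sum_val exists, so Python checks the global scope via LEGB rule and finds sum_val = 98.
Step 3: result = 98

The answer is 98.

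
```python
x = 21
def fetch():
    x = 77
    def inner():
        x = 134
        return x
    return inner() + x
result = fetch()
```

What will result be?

Step 1: fetch() has local x = 77. inner() has local x = 134.
Step 2: inner() returns its local x = 134.
Step 3: fetch() returns 134 + its own x (77) = 211

The answer is 211.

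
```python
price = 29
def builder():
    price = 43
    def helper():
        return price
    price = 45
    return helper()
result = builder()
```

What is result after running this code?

Step 1: builder() sets price = 43, then later price = 45.
Step 2: helper() is called after price is reassigned to 45. Closures capture variables by reference, not by value.
Step 3: result = 45

The answer is 45.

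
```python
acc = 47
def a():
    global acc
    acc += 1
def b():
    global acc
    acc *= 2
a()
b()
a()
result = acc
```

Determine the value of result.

Step 1: acc = 47.
Step 2: a(): acc = 47 + 1 = 48.
Step 3: b(): acc = 48 * 2 = 96.
Step 4: a(): acc = 96 + 1 = 97

The answer is 97.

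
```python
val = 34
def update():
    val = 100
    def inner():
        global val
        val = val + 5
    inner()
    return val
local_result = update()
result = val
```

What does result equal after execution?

Step 1: Global val = 34. update() creates local val = 100.
Step 2: inner() declares global val and adds 5: global val = 34 + 5 = 39.
Step 3: update() returns its local val = 100 (unaffected by inner).
Step 4: result = global val = 39

The answer is 39.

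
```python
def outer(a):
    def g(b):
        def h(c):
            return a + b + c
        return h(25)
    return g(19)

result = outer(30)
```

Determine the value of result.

Step 1: a = 30, b = 19, c = 25 across three nested scopes.
Step 2: h() accesses all three via LEGB rule.
Step 3: result = 30 + 19 + 25 = 74

The answer is 74.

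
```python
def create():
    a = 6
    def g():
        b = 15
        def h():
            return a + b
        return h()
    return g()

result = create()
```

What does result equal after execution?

Step 1: create() defines a = 6. g() defines b = 15.
Step 2: h() accesses both from enclosing scopes: a = 6, b = 15.
Step 3: result = 6 + 15 = 21

The answer is 21.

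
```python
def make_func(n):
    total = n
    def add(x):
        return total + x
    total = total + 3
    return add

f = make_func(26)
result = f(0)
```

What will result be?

Step 1: make_func(26) sets total = 26, then total = 26 + 3 = 29.
Step 2: Closures capture by reference, so add sees total = 29.
Step 3: f(0) returns 29 + 0 = 29

The answer is 29.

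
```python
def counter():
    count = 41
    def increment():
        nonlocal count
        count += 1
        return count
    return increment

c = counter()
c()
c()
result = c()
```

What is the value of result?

Step 1: counter() creates closure with count = 41.
Step 2: Each c() call increments count via nonlocal. After 3 calls: 41 + 3 = 44.
Step 3: result = 44

The answer is 44.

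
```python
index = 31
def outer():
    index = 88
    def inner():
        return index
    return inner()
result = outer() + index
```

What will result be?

Step 1: Global index = 31. outer() shadows with index = 88.
Step 2: inner() returns enclosing index = 88. outer() = 88.
Step 3: result = 88 + global index (31) = 119

The answer is 119.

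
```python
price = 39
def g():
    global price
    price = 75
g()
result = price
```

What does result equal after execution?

Step 1: price = 39 globally.
Step 2: g() declares global price and sets it to 75.
Step 3: After g(), global price = 75. result = 75

The answer is 75.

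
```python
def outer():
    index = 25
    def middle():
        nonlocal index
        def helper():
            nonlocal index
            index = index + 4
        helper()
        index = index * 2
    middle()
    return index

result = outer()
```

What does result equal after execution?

Step 1: index = 25.
Step 2: helper() adds 4: index = 25 + 4 = 29.
Step 3: middle() doubles: index = 29 * 2 = 58.
Step 4: result = 58

The answer is 58.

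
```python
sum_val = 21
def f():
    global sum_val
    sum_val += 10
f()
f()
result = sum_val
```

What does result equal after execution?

Step 1: sum_val = 21.
Step 2: First f(): sum_val = 21 + 10 = 31.
Step 3: Second f(): sum_val = 31 + 10 = 41. result = 41

The answer is 41.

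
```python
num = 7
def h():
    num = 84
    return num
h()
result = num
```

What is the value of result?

Step 1: Global num = 7.
Step 2: h() creates local num = 84 (shadow, not modification).
Step 3: After h() returns, global num is unchanged. result = 7

The answer is 7.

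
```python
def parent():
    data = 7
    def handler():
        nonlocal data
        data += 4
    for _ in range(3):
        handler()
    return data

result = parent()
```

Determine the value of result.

Step 1: data = 7.
Step 2: handler() is called 3 times in a loop, each adding 4 via nonlocal.
Step 3: data = 7 + 4 * 3 = 19

The answer is 19.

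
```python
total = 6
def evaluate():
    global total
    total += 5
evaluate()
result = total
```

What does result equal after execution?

Step 1: total = 6 globally.
Step 2: evaluate() modifies global total: total += 5 = 11.
Step 3: result = 11

The answer is 11.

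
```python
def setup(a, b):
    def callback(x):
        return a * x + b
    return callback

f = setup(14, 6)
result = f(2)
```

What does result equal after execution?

Step 1: setup(14, 6) captures a = 14, b = 6.
Step 2: f(2) computes 14 * 2 + 6 = 34.
Step 3: result = 34

The answer is 34.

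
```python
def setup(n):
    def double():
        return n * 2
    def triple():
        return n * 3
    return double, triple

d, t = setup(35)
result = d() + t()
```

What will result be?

Step 1: Both closures capture the same n = 35.
Step 2: d() = 35 * 2 = 70, t() = 35 * 3 = 105.
Step 3: result = 70 + 105 = 175

The answer is 175.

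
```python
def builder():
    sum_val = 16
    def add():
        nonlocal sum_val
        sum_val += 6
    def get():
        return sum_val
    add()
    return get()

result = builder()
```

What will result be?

Step 1: sum_val = 16. add() modifies it via nonlocal, get() reads it.
Step 2: add() makes sum_val = 16 + 6 = 22.
Step 3: get() returns 22. result = 22

The answer is 22.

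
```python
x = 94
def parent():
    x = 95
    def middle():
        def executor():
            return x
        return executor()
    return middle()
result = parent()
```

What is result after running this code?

Step 1: parent() defines x = 95. middle() and executor() have no local x.
Step 2: executor() checks local (none), enclosing middle() (none), enclosing parent() and finds x = 95.
Step 3: result = 95

The answer is 95.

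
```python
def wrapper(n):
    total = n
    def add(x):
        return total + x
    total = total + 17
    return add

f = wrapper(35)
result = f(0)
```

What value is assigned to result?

Step 1: wrapper(35) sets total = 35, then total = 35 + 17 = 52.
Step 2: Closures capture by reference, so add sees total = 52.
Step 3: f(0) returns 52 + 0 = 52

The answer is 52.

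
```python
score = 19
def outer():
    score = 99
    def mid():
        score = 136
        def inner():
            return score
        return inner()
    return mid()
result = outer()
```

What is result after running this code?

Step 1: Three levels of shadowing: global 19, outer 99, mid 136.
Step 2: inner() finds score = 136 in enclosing mid() scope.
Step 3: result = 136

The answer is 136.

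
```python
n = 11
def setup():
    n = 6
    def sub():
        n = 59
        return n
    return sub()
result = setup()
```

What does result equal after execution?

Step 1: Three scopes define n: global (11), setup (6), sub (59).
Step 2: sub() has its own local n = 59, which shadows both enclosing and global.
Step 3: result = 59 (local wins in LEGB)

The answer is 59.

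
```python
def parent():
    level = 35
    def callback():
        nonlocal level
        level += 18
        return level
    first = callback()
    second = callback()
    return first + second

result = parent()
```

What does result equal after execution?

Step 1: level starts at 35.
Step 2: First call: level = 35 + 18 = 53, returns 53.
Step 3: Second call: level = 53 + 18 = 71, returns 71.
Step 4: result = 53 + 71 = 124

The answer is 124.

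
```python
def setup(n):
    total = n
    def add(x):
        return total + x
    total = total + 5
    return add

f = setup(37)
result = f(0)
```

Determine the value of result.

Step 1: setup(37) sets total = 37, then total = 37 + 5 = 42.
Step 2: Closures capture by reference, so add sees total = 42.
Step 3: f(0) returns 42 + 0 = 42

The answer is 42.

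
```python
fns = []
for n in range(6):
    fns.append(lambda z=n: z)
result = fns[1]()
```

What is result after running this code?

Step 1: Default argument z=n captures n's value at each iteration.
Step 2: fns[1] captured z = 1 when n was 1.
Step 3: result = 1

The answer is 1.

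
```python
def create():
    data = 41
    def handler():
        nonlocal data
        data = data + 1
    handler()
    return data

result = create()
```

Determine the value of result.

Step 1: create() sets data = 41.
Step 2: handler() uses nonlocal to modify data in create's scope: data = 41 + 1 = 42.
Step 3: create() returns the modified data = 42

The answer is 42.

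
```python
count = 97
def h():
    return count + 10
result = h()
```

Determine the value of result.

Step 1: count = 97 is defined globally.
Step 2: h() looks up count from global scope = 97, then computes 97 + 10 = 107.
Step 3: result = 107

The answer is 107.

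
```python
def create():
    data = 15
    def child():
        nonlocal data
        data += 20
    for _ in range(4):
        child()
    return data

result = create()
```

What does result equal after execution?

Step 1: data = 15.
Step 2: child() is called 4 times in a loop, each adding 20 via nonlocal.
Step 3: data = 15 + 20 * 4 = 95

The answer is 95.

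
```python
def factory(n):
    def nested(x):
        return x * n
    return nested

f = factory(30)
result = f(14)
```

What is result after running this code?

Step 1: factory(30) creates a closure capturing n = 30.
Step 2: f(14) computes 14 * 30 = 420.
Step 3: result = 420

The answer is 420.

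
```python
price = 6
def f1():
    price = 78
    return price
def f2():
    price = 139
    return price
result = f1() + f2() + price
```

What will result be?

Step 1: Each function shadows global price with its own local.
Step 2: f1() returns 78, f2() returns 139.
Step 3: Global price = 6 is unchanged. result = 78 + 139 + 6 = 223

The answer is 223.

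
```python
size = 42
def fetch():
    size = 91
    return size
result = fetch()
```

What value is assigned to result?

Step 1: Global size = 42.
Step 2: fetch() creates local size = 91, shadowing the global.
Step 3: Returns local size = 91. result = 91

The answer is 91.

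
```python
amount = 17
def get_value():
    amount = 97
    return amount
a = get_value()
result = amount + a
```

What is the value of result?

Step 1: Global amount = 17. get_value() returns local amount = 97.
Step 2: a = 97. Global amount still = 17.
Step 3: result = 17 + 97 = 114

The answer is 114.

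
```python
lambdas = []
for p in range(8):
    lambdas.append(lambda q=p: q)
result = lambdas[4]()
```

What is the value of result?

Step 1: Default argument q=p captures p's value at each iteration.
Step 2: lambdas[4] captured q = 4 when p was 4.
Step 3: result = 4

The answer is 4.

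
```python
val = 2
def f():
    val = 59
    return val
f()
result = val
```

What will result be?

Step 1: Global val = 2.
Step 2: f() creates local val = 59 (shadow, not modification).
Step 3: After f() returns, global val is unchanged. result = 2

The answer is 2.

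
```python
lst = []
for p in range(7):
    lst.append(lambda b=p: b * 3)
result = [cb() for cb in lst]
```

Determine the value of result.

Step 1: Default arg b=p captures p at each iteration.
Step 2: lst[k] has b defaulting to k, returns k * 3.
Step 3: result = [0, 3, 6, 9, 12, 15, 18]

The answer is [0, 3, 6, 9, 12, 15, 18].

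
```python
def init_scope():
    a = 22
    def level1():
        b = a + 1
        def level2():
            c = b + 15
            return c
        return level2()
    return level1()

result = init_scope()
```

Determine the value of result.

Step 1: a = 22. b = a + 1 = 23.
Step 2: c = b + 15 = 23 + 15 = 38.
Step 3: result = 38

The answer is 38.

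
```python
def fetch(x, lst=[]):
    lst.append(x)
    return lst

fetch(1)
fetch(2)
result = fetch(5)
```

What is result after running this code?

Step 1: Mutable default argument gotcha! The list [] is created once.
Step 2: Each call appends to the SAME list: [1], [1, 2], [1, 2, 5].
Step 3: result = [1, 2, 5]

The answer is [1, 2, 5].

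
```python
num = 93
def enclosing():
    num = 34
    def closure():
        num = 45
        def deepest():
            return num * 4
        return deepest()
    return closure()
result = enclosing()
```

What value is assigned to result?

Step 1: deepest() looks up num through LEGB: not local, finds num = 45 in enclosing closure().
Step 2: Returns 45 * 4 = 180.
Step 3: result = 180

The answer is 180.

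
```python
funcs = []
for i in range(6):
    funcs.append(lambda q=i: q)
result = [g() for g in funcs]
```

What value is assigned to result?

Step 1: Default arg q=i captures i at each iteration.
Step 2: Each lambda has its own default: 0, 1, ..., 5.
Step 3: result = [0, 1, 2, 3, 4, 5]

The answer is [0, 1, 2, 3, 4, 5].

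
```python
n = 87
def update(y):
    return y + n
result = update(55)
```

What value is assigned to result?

Step 1: n = 87 is defined globally.
Step 2: update(55) uses parameter y = 55 and looks up n from global scope = 87.
Step 3: result = 55 + 87 = 142

The answer is 142.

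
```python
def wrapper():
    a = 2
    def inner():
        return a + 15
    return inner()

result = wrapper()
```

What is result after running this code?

Step 1: wrapper() defines a = 2.
Step 2: inner() reads a = 2 from enclosing scope, returns 2 + 15 = 17.
Step 3: result = 17

The answer is 17.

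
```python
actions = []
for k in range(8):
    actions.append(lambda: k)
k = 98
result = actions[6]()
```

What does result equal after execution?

Step 1: Lambdas capture the variable k by reference, not by value.
Step 2: After the loop, k is reassigned to 98.
Step 3: actions[6]() looks up the current k = 98. result = 98

The answer is 98.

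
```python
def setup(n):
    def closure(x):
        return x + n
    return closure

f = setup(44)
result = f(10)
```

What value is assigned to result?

Step 1: setup(44) creates a closure that captures n = 44.
Step 2: f(10) calls the closure with x = 10, returning 10 + 44 = 54.
Step 3: result = 54

The answer is 54.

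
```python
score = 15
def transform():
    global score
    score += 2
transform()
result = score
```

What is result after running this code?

Step 1: score = 15 globally.
Step 2: transform() modifies global score: score += 2 = 17.
Step 3: result = 17

The answer is 17.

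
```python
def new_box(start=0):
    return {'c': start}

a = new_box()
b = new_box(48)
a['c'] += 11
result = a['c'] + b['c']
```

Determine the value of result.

Step 1: new_box() returns a new dict each call (immutable default 0).
Step 2: a = {'c': 0}, b = {'c': 48}.
Step 3: a['c'] += 11 = 11. result = 11 + 48 = 59

The answer is 59.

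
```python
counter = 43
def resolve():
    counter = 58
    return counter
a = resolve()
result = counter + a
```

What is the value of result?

Step 1: Global counter = 43. resolve() returns local counter = 58.
Step 2: a = 58. Global counter still = 43.
Step 3: result = 43 + 58 = 101

The answer is 101.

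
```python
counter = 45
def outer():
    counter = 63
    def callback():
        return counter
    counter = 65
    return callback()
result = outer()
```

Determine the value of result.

Step 1: outer() sets counter = 63, then later counter = 65.
Step 2: callback() is called after counter is reassigned to 65. Closures capture variables by reference, not by value.
Step 3: result = 65

The answer is 65.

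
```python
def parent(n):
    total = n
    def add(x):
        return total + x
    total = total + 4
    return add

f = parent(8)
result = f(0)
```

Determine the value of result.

Step 1: parent(8) sets total = 8, then total = 8 + 4 = 12.
Step 2: Closures capture by reference, so add sees total = 12.
Step 3: f(0) returns 12 + 0 = 12

The answer is 12.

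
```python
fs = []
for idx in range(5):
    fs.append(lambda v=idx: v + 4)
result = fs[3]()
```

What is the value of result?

Step 1: Default argument v=idx captures idx's value at definition time.
Step 2: fs[3] was defined when idx = 3, so v defaults to 3.
Step 3: result = 3 + 4 = 7 (default arg fixes the late binding issue)

The answer is 7.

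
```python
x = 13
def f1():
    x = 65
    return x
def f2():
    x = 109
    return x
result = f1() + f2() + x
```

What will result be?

Step 1: Each function shadows global x with its own local.
Step 2: f1() returns 65, f2() returns 109.
Step 3: Global x = 13 is unchanged. result = 65 + 109 + 13 = 187

The answer is 187.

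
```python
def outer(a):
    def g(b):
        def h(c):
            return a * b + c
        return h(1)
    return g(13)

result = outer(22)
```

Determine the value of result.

Step 1: a = 22, b = 13, c = 1.
Step 2: h() computes a * b + c = 22 * 13 + 1 = 287.
Step 3: result = 287

The answer is 287.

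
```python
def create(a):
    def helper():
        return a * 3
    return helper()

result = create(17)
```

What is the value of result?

Step 1: create(17) binds parameter a = 17.
Step 2: helper() accesses a = 17 from enclosing scope.
Step 3: result = 17 * 3 = 51

The answer is 51.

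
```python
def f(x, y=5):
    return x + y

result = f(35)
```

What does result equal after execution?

Step 1: f(35) uses default y = 5.
Step 2: Returns 35 + 5 = 40.
Step 3: result = 40

The answer is 40.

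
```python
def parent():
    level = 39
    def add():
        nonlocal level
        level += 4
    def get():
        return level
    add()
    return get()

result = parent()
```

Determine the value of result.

Step 1: level = 39. add() modifies it via nonlocal, get() reads it.
Step 2: add() makes level = 39 + 4 = 43.
Step 3: get() returns 43. result = 43

The answer is 43.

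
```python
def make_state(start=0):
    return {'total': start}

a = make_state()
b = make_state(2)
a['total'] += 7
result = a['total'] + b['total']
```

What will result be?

Step 1: make_state() returns a new dict each call (immutable default 0).
Step 2: a = {'total': 0}, b = {'total': 2}.
Step 3: a['total'] += 7 = 7. result = 7 + 2 = 9

The answer is 9.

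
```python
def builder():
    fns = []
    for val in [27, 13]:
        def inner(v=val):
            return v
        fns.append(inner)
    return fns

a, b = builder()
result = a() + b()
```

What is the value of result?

Step 1: Default argument v=val captures val at each iteration.
Step 2: a() returns 27 (captured at first iteration), b() returns 13 (captured at second).
Step 3: result = 27 + 13 = 40

The answer is 40.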